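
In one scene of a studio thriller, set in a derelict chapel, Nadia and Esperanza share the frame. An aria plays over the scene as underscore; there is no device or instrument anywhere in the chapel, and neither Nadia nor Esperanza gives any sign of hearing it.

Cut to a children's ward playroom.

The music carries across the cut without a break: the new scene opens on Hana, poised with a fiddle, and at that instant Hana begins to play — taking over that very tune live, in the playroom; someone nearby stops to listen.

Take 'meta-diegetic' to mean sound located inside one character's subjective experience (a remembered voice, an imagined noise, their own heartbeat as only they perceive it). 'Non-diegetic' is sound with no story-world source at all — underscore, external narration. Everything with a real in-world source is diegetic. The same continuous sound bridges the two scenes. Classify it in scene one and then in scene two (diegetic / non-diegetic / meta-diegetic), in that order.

Scene one: there's no in-world source anywhere and no character hears it — underscore for the audience only → non-diegetic.
Scene two: from the moment Hana starts playing, the tune is being performed on a fiddle inside the story world and another character hears it → diegetic.

non-diegetic, diegetic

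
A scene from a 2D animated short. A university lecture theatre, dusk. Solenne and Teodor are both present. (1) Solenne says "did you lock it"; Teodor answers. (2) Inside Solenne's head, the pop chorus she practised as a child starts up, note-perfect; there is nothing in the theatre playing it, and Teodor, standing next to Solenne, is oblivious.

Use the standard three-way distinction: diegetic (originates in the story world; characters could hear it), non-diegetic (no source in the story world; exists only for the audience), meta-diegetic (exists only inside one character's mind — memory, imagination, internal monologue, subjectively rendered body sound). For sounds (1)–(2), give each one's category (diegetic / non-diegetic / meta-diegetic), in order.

(1) on-screen dialogue — Solenne speaks and Teodor is there to hear → diegetic.
(2) is meta-diegetic: remembered music, private to Solenne — Teodor is oblivious because it isn't in the room.

diegetic, meta-diegetic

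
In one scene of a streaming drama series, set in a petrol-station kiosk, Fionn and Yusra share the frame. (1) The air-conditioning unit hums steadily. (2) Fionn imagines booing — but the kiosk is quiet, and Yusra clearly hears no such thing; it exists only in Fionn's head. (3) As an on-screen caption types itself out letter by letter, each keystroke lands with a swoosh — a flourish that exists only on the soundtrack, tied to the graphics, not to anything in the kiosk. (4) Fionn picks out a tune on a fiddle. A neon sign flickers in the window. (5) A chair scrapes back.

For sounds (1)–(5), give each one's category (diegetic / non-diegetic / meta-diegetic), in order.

(1) is diegetic: ambient/room sound belonging to the story's physical space.
(2) subjective to Fionn: the kiosk is silent and Yusra hears nothing → meta-diegetic.
(3) is non-diegetic: the caption isn't part of the story world, so neither is the sound tied to it.
(4) the instrument and the performer are both in the scene → diegetic.
(5) is diegetic: an in-world source (a chair); characters could hear it.

diegetic, meta-diegetic, non-diegetic, diegetic, diegetic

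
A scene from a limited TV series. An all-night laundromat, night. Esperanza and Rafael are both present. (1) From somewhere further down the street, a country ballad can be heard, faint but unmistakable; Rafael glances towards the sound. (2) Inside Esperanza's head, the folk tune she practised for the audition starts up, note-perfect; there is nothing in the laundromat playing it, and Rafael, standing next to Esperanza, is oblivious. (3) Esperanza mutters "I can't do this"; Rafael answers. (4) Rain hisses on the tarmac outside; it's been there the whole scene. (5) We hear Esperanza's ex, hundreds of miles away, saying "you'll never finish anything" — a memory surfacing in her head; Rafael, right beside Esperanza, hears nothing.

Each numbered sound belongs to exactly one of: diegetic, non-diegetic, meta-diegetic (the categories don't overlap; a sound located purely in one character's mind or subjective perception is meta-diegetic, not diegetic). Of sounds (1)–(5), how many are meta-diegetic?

2

(1) is diegetic: it's coming from somewhere further down the street — a location within the story world — and Rafael reacts.
Sound (2): it lives in Esperanza's subjectivity, not in the laundromat, so meta-diegetic.
(3) Esperanza is a character speaking aloud in the scene → diegetic.
Sound (4): rain is part of the location's real environment, so diegetic.
(5) it's Esperanza's recollection rendered as sound; the other character can't hear it → meta-diegetic.
Meta-diegetic: (2), (5) — that's 2.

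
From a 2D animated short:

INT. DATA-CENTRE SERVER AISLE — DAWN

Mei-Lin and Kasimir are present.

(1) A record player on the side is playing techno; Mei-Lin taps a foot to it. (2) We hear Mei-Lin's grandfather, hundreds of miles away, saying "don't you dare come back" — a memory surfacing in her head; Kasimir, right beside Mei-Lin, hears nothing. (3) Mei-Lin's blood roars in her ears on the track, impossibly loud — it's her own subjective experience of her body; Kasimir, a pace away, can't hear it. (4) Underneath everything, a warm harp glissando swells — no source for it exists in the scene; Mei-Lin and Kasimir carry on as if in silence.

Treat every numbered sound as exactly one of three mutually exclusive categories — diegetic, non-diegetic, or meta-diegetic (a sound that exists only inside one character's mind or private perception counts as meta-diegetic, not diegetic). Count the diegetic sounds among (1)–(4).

(1) is diegetic: the music comes from an on-screen device that Mei-Lin responds to.
Sound (2): a remembered line, private to Mei-Lin — not present in the room, not audible to Kasimir, so meta-diegetic.
Sound (3): it's Mei-Lin's internal bodily sensation rendered as sound; only Mei-Lin 'hears' it, so meta-diegetic.
(4) nothing in the aisle produces it and the characters don't hear it — pure soundtrack → non-diegetic.
Diegetic: (1) — that's 1.

1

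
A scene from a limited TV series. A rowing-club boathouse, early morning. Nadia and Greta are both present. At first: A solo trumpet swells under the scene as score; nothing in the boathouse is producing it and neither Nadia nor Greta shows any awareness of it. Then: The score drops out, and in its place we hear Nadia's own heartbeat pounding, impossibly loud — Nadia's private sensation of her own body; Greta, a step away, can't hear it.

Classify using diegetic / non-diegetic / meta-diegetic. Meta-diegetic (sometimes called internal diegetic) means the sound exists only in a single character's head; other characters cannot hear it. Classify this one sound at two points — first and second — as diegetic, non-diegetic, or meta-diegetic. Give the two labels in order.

non-diegetic, meta-diegetic

First: underscore with no in-world source, inaudible to the characters → non-diegetic.
Second: the body sound is Nadia's subjective perception alone — Greta can't hear it → meta-diegetic.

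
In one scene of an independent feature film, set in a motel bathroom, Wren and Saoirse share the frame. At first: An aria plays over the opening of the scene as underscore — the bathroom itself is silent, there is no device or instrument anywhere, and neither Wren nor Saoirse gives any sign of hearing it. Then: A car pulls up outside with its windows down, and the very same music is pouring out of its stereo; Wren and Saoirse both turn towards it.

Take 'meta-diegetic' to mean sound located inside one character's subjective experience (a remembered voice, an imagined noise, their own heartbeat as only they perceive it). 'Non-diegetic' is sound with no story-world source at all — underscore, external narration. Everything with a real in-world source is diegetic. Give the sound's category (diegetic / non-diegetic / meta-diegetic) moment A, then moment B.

non-diegetic, diegetic

Moment A: no in-world source exists and no character can hear it — underscore → non-diegetic.
Moment B: the car stereo is now a real source in the story world and the characters hear it → diegetic.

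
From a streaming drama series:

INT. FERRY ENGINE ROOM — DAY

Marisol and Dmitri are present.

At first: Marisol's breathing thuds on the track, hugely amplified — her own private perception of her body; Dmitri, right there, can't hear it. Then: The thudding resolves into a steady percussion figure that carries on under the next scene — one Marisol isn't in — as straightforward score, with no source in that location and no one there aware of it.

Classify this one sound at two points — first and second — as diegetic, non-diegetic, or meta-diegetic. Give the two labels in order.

First: it's Marisol's subjective body sound, inaudible to Dmitri → meta-diegetic.
Second: detached from Marisol and playing as sourceless score over a scene she isn't in — for the audience only → non-diegetic.

meta-diegetic, non-diegetic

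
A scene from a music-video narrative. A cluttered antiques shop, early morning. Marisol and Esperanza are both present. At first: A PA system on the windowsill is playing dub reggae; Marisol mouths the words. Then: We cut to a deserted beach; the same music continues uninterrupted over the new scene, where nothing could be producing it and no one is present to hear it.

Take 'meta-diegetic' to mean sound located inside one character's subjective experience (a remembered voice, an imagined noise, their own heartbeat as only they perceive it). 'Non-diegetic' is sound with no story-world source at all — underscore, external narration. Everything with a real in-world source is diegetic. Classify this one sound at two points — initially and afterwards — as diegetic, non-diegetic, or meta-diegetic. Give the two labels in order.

diegetic, non-diegetic

Initially: a PA system is a real in-scene source and Marisol reacts to it → diegetic.
Afterwards: there is no longer any in-world source and no one can hear it — it has become underscore → non-diegetic.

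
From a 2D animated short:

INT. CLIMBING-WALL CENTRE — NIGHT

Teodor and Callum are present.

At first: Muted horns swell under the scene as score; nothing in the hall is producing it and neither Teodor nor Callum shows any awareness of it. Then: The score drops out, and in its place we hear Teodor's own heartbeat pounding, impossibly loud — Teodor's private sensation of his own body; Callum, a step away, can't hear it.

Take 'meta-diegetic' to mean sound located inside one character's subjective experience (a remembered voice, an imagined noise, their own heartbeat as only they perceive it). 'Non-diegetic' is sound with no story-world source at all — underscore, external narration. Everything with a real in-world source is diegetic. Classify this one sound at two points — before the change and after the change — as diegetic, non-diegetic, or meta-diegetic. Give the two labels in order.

Before the change: underscore with no in-world source, inaudible to the characters → non-diegetic.
After the change: the body sound is Teodor's subjective perception alone — Callum can't hear it → meta-diegetic.

non-diegetic, meta-diegetic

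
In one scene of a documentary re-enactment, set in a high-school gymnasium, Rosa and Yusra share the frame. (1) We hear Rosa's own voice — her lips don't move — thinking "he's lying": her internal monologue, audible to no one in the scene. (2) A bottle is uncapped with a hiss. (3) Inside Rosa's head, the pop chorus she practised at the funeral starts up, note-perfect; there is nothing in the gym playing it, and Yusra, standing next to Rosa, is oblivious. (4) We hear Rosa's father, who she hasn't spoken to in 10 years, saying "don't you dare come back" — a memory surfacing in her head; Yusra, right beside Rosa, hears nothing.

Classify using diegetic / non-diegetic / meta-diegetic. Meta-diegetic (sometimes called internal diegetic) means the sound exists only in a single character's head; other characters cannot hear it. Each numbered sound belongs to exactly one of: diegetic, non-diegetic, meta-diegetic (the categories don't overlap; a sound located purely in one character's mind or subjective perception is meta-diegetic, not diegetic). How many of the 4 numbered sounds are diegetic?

(1) is meta-diegetic: Rosa's thought-voice: a private mental sound no other character can hear.
Sound (2): an in-world source (a bottle); characters could hear it, so diegetic.
(3) is meta-diegetic: the music is a memory playing inside Rosa's mind alone; no real-world source, Yusra can't hear it.
Sound (4): the voice is a memory playing only inside Rosa's mind; Yusra can't hear it, so meta-diegetic.
Diegetic: (2) — that's 1.

1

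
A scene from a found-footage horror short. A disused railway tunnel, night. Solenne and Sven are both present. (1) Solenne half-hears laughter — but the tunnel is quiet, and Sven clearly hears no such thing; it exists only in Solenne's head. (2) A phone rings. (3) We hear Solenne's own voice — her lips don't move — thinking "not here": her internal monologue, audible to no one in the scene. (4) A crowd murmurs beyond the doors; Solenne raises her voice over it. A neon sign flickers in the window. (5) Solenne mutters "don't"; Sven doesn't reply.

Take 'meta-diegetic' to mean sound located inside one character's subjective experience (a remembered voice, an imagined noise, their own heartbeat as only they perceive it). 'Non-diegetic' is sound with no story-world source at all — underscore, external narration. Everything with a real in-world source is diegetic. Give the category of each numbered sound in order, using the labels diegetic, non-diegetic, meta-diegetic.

(1) the sound is imagined by Solenne; nothing in the story world is producing it and Sven can't hear it → meta-diegetic.
(2) is diegetic: the sound comes from a phone physically present in the location.
Sound (3): Solenne's thought-voice: a private mental sound no other character can hear, so meta-diegetic.
Sound (4): ambient/room sound belonging to the story's physical space, so diegetic.
(5) spoken by a character present in the story world → diegetic.

meta-diegetic, diegetic, meta-diegetic, diegetic, diegetic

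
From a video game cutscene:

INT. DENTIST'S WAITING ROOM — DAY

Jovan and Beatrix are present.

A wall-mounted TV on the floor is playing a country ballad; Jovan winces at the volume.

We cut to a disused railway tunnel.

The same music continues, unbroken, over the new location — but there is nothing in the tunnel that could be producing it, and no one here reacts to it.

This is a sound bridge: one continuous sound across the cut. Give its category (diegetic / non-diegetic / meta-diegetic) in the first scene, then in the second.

Scene one: a wall-mounted TV is an on-screen source and Jovan reacts to it → diegetic.
Scene two: there is no source in the tunnel and no one hears it — it's now underscore → non-diegetic.

diegetic, non-diegetic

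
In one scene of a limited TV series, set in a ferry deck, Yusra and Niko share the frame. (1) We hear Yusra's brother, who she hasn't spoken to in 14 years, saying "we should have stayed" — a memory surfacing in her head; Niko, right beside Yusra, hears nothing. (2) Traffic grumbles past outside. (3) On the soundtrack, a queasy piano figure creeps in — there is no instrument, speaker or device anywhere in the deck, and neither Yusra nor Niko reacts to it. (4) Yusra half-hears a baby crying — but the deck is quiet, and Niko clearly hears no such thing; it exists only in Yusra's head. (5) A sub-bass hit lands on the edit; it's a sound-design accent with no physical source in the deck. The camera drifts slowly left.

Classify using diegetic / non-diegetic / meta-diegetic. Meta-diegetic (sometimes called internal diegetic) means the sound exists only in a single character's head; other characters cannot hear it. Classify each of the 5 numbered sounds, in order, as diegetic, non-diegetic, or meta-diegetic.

(1) is meta-diegetic: the voice is a memory playing only inside Yusra's mind; Niko can't hear it.
(2) is diegetic: traffic is part of the location's real environment.
(3) it has no source in the story world and no character can hear it — it's underscore → non-diegetic.
(4) subjective to Yusra: the deck is silent and Niko hears nothing → meta-diegetic.
Sound (5): nothing in the scene produces it; it's an accent added for the audience, so non-diegetic.

meta-diegetic, diegetic, non-diegetic, meta-diegetic, non-diegetic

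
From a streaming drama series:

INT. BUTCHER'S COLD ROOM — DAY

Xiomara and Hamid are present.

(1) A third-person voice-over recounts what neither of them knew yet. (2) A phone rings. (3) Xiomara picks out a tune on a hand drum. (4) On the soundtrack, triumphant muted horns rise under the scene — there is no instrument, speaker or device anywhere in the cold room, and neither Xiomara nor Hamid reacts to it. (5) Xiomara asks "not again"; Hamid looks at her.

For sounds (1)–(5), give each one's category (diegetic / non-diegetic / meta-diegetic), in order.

(1) is non-diegetic: the narrator exists outside the story world, addressing only the audience.
(2) is diegetic: the sound comes from a phone physically present in the location.
(3) Xiomara is producing the music live, in the story world → diegetic.
Sound (4): it has no source in the story world and no character can hear it — it's underscore, so non-diegetic.
(5) is diegetic: on-screen dialogue — Xiomara speaks and Hamid is there to hear.

non-diegetic, diegetic, diegetic, non-diegetic, diegetic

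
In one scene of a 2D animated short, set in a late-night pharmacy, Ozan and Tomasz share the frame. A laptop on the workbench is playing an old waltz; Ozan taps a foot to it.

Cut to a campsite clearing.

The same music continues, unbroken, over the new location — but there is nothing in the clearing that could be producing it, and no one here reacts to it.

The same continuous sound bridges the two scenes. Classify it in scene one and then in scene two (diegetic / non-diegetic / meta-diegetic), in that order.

diegetic, non-diegetic

Scene one: a laptop is an on-screen source and Ozan reacts to it → diegetic.
Scene two: there is no source in the clearing and no one hears it — it's now underscore → non-diegetic.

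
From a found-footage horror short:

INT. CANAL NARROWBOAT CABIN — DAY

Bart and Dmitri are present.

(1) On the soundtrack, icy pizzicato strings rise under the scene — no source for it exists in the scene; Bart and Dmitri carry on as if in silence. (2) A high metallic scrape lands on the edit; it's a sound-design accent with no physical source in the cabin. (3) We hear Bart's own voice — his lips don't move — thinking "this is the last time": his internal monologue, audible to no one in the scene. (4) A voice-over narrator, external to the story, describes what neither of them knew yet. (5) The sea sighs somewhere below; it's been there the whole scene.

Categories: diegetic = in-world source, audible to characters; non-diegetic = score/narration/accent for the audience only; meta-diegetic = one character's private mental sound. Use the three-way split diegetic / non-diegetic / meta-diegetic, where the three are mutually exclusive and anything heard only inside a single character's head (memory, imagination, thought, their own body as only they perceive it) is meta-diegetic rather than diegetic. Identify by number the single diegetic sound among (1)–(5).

5

(1) nothing in the cabin produces it and the characters don't hear it — pure soundtrack → non-diegetic.
(2) is non-diegetic: nothing in the scene produces it; it's an accent added for the audience.
(3) is meta-diegetic: internal monologue — inside Bart's mind, not spoken into the scene.
(4) the narrator exists outside the story world, addressing only the audience → non-diegetic.
(5) ambient/room sound belonging to the story's physical space → diegetic.
Only (5) is diegetic.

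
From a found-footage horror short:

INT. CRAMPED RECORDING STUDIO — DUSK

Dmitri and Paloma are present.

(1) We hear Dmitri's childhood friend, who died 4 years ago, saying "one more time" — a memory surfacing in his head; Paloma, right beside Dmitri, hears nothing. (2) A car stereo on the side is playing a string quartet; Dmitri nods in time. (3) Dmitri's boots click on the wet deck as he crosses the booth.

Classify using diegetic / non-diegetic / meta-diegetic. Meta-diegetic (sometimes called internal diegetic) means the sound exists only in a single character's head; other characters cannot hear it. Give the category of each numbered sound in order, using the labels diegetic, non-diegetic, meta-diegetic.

(1) it's Dmitri's recollection rendered as sound; the other character can't hear it → meta-diegetic.
(2) source music from a car stereo, which exists in the story world → diegetic.
(3) is diegetic: Dmitri's footsteps are produced in the story world.

meta-diegetic, diegetic, diegetic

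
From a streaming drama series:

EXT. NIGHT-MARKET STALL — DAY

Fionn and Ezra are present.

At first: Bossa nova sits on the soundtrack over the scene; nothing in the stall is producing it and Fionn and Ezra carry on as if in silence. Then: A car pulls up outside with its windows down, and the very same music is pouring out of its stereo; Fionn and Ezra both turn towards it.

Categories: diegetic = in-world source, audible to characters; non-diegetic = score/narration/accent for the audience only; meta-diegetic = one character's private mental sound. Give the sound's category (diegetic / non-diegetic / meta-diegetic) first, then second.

First: no in-world source exists and no character can hear it — underscore → non-diegetic.
Second: the car stereo is now a real source in the story world and the characters hear it → diegetic.

non-diegetic, diegetic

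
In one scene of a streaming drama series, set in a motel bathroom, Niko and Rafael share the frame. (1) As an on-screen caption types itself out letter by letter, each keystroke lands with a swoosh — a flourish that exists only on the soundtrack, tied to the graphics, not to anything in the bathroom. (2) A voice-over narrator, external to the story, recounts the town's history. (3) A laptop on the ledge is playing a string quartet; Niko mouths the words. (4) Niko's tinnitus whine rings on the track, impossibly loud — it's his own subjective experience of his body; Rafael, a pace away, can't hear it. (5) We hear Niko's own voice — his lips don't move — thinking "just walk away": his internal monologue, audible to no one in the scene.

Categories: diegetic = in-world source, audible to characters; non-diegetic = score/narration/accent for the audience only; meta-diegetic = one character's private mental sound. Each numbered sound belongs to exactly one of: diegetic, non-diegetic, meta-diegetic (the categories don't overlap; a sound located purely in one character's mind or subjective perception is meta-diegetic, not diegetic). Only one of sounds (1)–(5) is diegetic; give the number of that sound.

3

(1) it accompanies on-screen graphics, not anything inside the story world → non-diegetic.
(2) external voice-over — not a character, not heard by anyone in the scene → non-diegetic.
(3) is diegetic: the music comes from an on-screen device that Niko responds to.
(4) is meta-diegetic: point-of-audition from inside Niko's body; not a sound in the room.
(5) is meta-diegetic: Niko's thought-voice: a private mental sound no other character can hear.
Only (3) is diegetic.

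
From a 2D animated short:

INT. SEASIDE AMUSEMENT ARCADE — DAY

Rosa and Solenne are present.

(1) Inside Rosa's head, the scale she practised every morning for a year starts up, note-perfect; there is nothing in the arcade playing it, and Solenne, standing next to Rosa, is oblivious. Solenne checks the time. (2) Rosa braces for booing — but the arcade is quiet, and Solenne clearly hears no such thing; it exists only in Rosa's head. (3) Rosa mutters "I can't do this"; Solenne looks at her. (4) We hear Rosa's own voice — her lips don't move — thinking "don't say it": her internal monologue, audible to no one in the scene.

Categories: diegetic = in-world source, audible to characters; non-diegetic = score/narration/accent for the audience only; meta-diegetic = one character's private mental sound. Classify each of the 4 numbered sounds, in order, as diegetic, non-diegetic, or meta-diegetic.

(1) it lives in Rosa's subjectivity, not in the arcade → meta-diegetic.
(2) is meta-diegetic: subjective to Rosa: the arcade is silent and Solenne hears nothing.
(3) is diegetic: spoken by a character present in the story world.
(4) is meta-diegetic: internal monologue — inside Rosa's mind, not spoken into the scene.

meta-diegetic, meta-diegetic, diegetic, meta-diegetic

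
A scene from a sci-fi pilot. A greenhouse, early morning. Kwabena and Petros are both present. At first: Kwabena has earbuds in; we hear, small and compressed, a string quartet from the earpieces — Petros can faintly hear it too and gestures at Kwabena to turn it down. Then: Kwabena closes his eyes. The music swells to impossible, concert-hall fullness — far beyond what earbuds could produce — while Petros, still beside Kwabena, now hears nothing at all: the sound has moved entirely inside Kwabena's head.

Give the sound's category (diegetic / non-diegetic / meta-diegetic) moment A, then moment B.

Moment A: the earbuds are a physical source both characters can hear → diegetic.
Moment B: the music now exists only as Kwabena's subjective experience; Petros can no longer hear it → meta-diegetic.

diegetic, meta-diegetic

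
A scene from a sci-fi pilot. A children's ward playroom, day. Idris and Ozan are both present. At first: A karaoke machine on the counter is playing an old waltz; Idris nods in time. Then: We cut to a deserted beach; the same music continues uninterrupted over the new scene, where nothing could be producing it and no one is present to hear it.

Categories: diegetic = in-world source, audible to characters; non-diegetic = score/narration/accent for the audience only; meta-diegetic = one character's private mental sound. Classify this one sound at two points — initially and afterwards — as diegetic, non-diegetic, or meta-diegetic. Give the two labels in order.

diegetic, non-diegetic

Initially: a karaoke machine is a real in-scene source and Idris reacts to it → diegetic.
Afterwards: there is no longer any in-world source and no one can hear it — it has become underscore → non-diegetic.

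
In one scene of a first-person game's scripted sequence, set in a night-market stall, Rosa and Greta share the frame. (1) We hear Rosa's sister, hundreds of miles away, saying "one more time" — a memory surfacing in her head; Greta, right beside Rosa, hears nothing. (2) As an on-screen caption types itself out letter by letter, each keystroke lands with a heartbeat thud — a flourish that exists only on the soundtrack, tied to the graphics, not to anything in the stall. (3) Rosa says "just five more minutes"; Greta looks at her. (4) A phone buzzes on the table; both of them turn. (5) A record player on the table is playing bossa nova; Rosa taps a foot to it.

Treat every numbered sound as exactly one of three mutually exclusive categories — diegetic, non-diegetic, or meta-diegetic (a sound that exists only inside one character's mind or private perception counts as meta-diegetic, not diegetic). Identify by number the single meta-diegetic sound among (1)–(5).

(1) it's Rosa's recollection rendered as sound; the other character can't hear it → meta-diegetic.
(2) is non-diegetic: the caption isn't part of the story world, so neither is the sound tied to it.
Sound (3): spoken by a character present in the story world, so diegetic.
(4) an in-world source (a phone); characters could hear it → diegetic.
(5) is diegetic: the music comes from an on-screen device that Rosa responds to.
Only (1) is meta-diegetic.

1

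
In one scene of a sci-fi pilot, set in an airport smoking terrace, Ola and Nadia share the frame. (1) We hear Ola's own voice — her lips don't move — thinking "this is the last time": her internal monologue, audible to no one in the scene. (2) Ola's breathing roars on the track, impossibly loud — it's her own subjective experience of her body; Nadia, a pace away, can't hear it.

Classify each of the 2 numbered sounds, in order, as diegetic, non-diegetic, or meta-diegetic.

meta-diegetic, meta-diegetic

Sound (1): Ola's thought-voice: a private mental sound no other character can hear, so meta-diegetic.
Sound (2): it's Ola's internal bodily sensation rendered as sound; only Ola 'hears' it, so meta-diegetic.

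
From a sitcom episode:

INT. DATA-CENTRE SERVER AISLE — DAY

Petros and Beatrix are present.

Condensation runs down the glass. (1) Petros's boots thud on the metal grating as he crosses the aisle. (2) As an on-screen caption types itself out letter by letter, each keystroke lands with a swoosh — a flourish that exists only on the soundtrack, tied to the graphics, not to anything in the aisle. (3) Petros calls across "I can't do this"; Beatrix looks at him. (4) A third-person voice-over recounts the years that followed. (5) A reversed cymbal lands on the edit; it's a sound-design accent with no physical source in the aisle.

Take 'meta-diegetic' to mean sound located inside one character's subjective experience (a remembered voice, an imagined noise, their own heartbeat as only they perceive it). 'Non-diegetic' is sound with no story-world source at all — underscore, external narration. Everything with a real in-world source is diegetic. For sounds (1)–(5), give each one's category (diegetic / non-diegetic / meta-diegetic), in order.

diegetic, non-diegetic, diegetic, non-diegetic, non-diegetic

(1) Petros's footsteps are produced in the story world → diegetic.
(2) is non-diegetic: the caption isn't part of the story world, so neither is the sound tied to it.
Sound (3): Petros is a character speaking aloud in the scene, so diegetic.
Sound (4): the narrator exists outside the story world, addressing only the audience, so non-diegetic.
(5) it's a sound-design accent with no in-world source; no one in the scene can hear it → non-diegetic.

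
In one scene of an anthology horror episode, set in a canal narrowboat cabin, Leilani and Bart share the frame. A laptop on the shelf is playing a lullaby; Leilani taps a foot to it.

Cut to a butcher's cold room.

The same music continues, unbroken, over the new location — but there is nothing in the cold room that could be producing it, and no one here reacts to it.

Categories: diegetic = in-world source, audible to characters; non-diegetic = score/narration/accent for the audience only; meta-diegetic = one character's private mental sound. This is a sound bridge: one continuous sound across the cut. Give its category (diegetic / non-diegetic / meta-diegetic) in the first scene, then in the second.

Scene one: a laptop is an on-screen source and Leilani reacts to it → diegetic.
Scene two: there is no source in the cold room and no one hears it — it's now underscore → non-diegetic.

diegetic, non-diegetic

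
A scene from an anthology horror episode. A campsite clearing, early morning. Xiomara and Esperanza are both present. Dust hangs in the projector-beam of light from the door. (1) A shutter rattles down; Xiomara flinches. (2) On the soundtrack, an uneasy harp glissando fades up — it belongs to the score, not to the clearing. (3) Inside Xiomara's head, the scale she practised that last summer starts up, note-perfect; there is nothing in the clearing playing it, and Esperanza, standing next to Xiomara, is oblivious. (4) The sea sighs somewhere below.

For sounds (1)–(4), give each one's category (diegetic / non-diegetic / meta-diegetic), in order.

diegetic, non-diegetic, meta-diegetic, diegetic

(1) a shutter is a real object/event in the scene's world → diegetic.
Sound (2): score with no on-screen or off-screen source; it exists for the audience alone, so non-diegetic.
(3) is meta-diegetic: it lives in Xiomara's subjectivity, not in the clearing.
(4) is diegetic: the sea is part of the location's real environment.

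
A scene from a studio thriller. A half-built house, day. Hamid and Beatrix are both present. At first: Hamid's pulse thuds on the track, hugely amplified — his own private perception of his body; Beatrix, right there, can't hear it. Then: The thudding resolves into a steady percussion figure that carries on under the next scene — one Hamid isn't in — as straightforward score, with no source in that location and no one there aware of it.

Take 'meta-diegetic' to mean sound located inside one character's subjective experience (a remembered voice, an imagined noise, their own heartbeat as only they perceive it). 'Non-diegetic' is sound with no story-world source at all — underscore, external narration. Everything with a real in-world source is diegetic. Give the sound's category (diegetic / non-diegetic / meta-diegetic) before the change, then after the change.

Before the change: it's Hamid's subjective body sound, inaudible to Beatrix → meta-diegetic.
After the change: detached from Hamid and playing as sourceless score over a scene he isn't in — for the audience only → non-diegetic.

meta-diegetic, non-diegetic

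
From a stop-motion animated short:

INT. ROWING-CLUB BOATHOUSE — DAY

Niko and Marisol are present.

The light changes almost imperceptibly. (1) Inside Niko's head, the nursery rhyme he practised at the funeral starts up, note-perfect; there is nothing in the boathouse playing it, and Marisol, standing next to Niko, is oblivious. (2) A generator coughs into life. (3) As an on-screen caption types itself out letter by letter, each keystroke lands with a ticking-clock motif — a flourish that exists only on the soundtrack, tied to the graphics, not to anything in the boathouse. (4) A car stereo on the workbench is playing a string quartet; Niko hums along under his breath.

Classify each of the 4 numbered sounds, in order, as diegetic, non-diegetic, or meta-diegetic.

meta-diegetic, diegetic, non-diegetic, diegetic

Sound (1): it lives in Niko's subjectivity, not in the boathouse, so meta-diegetic.
Sound (2): an in-world source (a generator); characters could hear it, so diegetic.
(3) it accompanies on-screen graphics, not anything inside the story world → non-diegetic.
(4) is diegetic: the music comes from an on-screen device that Niko responds to.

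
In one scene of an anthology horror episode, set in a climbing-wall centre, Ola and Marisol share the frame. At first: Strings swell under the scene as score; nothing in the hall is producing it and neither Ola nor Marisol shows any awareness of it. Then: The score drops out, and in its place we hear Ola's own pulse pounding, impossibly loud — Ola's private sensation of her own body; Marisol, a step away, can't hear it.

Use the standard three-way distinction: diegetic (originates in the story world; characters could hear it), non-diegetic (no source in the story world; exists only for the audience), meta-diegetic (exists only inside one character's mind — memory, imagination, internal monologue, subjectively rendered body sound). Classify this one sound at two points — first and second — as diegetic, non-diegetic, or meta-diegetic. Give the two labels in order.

non-diegetic, meta-diegetic

First: underscore with no in-world source, inaudible to the characters → non-diegetic.
Second: the body sound is Ola's subjective perception alone — Marisol can't hear it → meta-diegetic.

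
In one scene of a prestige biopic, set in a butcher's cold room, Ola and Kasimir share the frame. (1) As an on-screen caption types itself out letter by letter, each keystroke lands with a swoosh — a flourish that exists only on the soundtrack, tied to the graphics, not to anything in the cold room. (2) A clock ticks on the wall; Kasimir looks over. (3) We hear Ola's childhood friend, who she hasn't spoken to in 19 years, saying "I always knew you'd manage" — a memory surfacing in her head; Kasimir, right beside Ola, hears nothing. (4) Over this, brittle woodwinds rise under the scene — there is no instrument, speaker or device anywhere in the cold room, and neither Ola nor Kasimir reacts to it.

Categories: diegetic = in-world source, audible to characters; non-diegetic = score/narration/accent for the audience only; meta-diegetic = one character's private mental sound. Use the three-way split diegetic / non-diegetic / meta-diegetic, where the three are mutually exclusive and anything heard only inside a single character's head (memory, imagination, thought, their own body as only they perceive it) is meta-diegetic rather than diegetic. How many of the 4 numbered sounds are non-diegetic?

2

Sound (1): the caption isn't part of the story world, so neither is the sound tied to it, so non-diegetic.
(2) is diegetic: the sound comes from a clock physically present in the location.
(3) is meta-diegetic: it's Ola's recollection rendered as sound; the other character can't hear it.
(4) score with no on-screen or off-screen source; it exists for the audience alone → non-diegetic.
Non-diegetic: (1), (4) — that's 2.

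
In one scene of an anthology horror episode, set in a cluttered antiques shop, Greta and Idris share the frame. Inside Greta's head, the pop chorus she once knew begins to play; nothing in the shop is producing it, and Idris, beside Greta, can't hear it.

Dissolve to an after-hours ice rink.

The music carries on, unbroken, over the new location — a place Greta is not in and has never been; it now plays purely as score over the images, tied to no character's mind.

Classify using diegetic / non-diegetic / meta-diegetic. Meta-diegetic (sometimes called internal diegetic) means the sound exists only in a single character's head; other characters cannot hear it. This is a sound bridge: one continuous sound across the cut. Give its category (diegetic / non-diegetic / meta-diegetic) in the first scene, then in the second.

Scene one: the music exists only inside Greta's mind; Idris can't hear it → meta-diegetic.
Scene two: it's detached from Greta entirely and plays over unrelated images with no in-world source — conventional underscore → non-diegetic.

meta-diegetic, non-diegetic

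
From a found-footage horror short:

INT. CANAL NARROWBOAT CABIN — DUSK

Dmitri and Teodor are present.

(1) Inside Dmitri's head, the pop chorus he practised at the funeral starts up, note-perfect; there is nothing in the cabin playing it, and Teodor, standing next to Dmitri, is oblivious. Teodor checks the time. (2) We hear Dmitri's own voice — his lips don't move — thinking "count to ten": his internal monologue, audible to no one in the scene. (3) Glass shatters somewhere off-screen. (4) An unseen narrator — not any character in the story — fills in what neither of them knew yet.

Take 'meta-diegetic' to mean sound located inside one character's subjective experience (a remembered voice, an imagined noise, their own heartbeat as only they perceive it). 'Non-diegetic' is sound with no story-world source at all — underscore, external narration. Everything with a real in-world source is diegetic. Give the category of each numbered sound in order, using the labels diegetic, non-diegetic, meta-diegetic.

meta-diegetic, meta-diegetic, diegetic, non-diegetic

(1) the music is a memory playing inside Dmitri's mind alone; no real-world source, Teodor can't hear it → meta-diegetic.
(2) is meta-diegetic: it's Dmitri's unspoken thought, heard only by the audience via his subjectivity.
(3) an in-world source (glass); characters could hear it → diegetic.
(4) commentary laid over the scene from outside the fiction → non-diegetic.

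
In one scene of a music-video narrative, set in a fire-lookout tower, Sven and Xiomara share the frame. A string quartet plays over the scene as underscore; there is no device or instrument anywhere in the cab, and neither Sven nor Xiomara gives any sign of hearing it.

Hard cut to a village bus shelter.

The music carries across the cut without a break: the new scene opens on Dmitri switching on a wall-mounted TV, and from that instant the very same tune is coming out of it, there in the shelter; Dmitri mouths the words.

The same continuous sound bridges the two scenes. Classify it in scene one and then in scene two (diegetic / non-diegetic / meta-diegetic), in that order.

non-diegetic, diegetic

Scene one: there's no in-world source anywhere and no character hears it — underscore for the audience only → non-diegetic.
Scene two: once Dmitri turns on a wall-mounted TV, the music has a real source in the story world and Dmitri reacts to it → diegetic.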